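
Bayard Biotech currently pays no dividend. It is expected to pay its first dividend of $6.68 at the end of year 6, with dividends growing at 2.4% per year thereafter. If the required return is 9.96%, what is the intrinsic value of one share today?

Deferred-dividend DDM. At t=5 the remaining stream is a growing perpetuity with first payment D_6 = 6.68.
V_5 = D_6/(r−g) = 6.68/(0.0996−0.024) = 88.3598
P₀ = V_5/(1+r)^5 = 88.3598/(1+0.0996)^5 = 54.9643

$54.96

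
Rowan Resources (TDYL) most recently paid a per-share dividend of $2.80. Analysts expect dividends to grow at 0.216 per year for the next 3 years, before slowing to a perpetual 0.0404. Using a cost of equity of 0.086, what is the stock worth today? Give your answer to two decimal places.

$100.26

Two-stage DDM. Project D₁…D_3 at 0.216, terminal growth 0.0404, discount at r = 0.086.
D_1 = 3.4048
D_2 = 4.1402
D_3 = 5.0345
Terminal value at t=3: TV = D_4/(r−g) = 5.2379/(0.086−0.0404) = 114.8667
P₀ = 3.4048/(1+0.086)^1 + 4.1402/(1+0.086)^2 + 5.0345/(1+0.086)^3 + 114.8667/(1+0.086)^3 = 100.2582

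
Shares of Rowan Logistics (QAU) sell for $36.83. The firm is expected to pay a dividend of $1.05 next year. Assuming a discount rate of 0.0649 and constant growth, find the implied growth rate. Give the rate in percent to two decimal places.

From P₀ = D₁/(r − g), the implied growth is g = r − D₁/P₀.
g = 0.0649 − 1.05/36.83 = 0.0649 − 0.02851 = 0.03639

3.64%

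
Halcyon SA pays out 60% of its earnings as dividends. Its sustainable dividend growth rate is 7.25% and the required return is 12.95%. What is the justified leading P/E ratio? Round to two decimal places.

10.53

Justified leading P/E = b/(r−g) = 0.60/(0.1295−0.0725) = 10.5263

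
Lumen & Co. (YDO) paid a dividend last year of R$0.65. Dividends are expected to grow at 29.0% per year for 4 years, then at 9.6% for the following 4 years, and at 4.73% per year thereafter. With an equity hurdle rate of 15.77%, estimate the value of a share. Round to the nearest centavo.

Three-stage DDM. Project D₁…D_8; terminal Gordon value at t=8 with g = 0.0473; discount at r = 0.1577.
D_1 = 0.8385
D_2 = 1.0817
D_3 = 1.3953
D_4 = 1.8000
D_5 = 1.9728
D_6 = 2.1622
D_7 = 2.3698
D_8 = 2.5973
TV_8 = 2.7201/(0.1577−0.0473) = 24.6386
P₀ = Σ Dₜ/(1+r)ᵗ + TV_8/(1+r)^8 = 14.5702

R$14.57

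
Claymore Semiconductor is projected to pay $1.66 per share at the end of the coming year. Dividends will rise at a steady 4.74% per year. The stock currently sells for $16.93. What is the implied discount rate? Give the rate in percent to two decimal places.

Rearranging the constant-growth DDM: r = D₁/P₀ + g.
r = 1.6600 / 16.93 + 0.0474 = 0.09805 + 0.0474 = 0.14545

14.55%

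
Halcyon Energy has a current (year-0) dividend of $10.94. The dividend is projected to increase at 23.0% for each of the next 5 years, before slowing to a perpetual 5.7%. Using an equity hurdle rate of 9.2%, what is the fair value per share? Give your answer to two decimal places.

$678.29

Two-stage DDM. Project D₁…D_5 at 0.23, terminal growth 0.057, discount at r = 0.092.
D_1 = 13.4562
D_2 = 16.5511
D_3 = 20.3579
D_4 = 25.0402
D_5 = 30.7994
Terminal value at t=5: TV = D_6/(r−g) = 32.5550/(0.092−0.057) = 930.1432
P₀ = 13.4562/(1+0.092)^1 + 16.5511/(1+0.092)^2 + 20.3579/(1+0.092)^3 + 25.0402/(1+0.092)^4 + 30.7994/(1+0.092)^5 + 930.1432/(1+0.092)^5 = 678.2940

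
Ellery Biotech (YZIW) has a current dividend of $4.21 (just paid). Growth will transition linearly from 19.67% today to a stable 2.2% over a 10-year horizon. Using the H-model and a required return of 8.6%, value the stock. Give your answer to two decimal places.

H-model: P₀ = D₀[(1+g_L) + H(g_S−g_L)]/(r−g_L), with H = 10/2 = 5.
P₀ = 4.21 × [(1+0.022) + 5×(0.1967−0.022)] / (0.086−0.022)
   = 4.21 × 1.8955 / 0.064 = 124.6884

$124.69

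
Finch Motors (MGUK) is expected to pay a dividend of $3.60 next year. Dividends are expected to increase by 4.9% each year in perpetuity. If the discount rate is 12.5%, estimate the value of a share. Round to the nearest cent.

Gordon growth model: P₀ = D₁/(r − g), with D₁ = 3.60 given directly.
P₀ = 3.6000 / (0.125 − 0.049) = 3.6000 / 0.076 = 47.3684

$47.37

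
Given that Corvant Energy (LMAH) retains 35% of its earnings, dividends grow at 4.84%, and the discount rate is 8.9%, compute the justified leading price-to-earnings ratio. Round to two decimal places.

16.01

Payout ratio b = 1 − 0.35 = 0.65.
Justified leading P/E = b/(r−g) = 0.65/(0.089−0.0484) = 16.0099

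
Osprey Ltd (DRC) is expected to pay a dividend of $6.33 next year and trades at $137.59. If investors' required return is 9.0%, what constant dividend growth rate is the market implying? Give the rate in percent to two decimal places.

4.40%

From P₀ = D₁/(r − g), the implied growth is g = r − D₁/P₀.
g = 0.09 − 6.33/137.59 = 0.09 − 0.04601 = 0.04399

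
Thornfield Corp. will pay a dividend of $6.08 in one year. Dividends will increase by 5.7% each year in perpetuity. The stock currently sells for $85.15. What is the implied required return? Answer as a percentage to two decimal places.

Rearranging the constant-growth DDM: r = D₁/P₀ + g.
r = 6.0800 / 85.15 + 0.057 = 0.07140 + 0.057 = 0.12840

12.84%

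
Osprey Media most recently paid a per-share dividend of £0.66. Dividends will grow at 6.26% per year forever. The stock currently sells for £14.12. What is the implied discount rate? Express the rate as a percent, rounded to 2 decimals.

11.23%

Rearranging the constant-growth DDM: r = D₁/P₀ + g.
D₁ = 0.66 × (1 + 0.0626) = 0.7013.
r = 0.7013 / 14.12 + 0.0626 = 0.04967 + 0.0626 = 0.11227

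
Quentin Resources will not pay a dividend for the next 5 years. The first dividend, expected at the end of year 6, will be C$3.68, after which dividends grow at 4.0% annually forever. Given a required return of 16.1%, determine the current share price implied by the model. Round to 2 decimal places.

C$14.42

Deferred-dividend DDM. At t=5 the remaining stream is a growing perpetuity with first payment D_6 = 3.68.
V_5 = D_6/(r−g) = 3.68/(0.161−0.04) = 30.4132
P₀ = V_5/(1+r)^5 = 30.4132/(1+0.161)^5 = 14.4179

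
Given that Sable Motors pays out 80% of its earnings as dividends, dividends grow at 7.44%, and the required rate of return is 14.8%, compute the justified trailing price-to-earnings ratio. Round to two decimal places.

Justified trailing P/E = b(1+g)/(r−g) = 0.80×(1+0.0744)/(0.148−0.0744) = 11.6783

11.68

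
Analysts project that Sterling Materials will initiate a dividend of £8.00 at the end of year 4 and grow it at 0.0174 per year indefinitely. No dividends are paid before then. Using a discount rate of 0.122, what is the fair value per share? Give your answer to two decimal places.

Deferred-dividend DDM. At t=3 the remaining stream is a growing perpetuity with first payment D_4 = 8.00.
V_3 = D_4/(r−g) = 8.00/(0.122−0.0174) = 76.4818
P₀ = V_3/(1+r)^3 = 76.4818/(1+0.122)^3 = 54.1477

£54.15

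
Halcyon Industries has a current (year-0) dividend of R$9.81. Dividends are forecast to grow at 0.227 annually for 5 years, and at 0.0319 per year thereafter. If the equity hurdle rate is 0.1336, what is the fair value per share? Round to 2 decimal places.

Two-stage DDM. Project D₁…D_5 at 0.227, terminal growth 0.0319, discount at r = 0.1336.
D_1 = 12.0369
D_2 = 14.7692
D_3 = 18.1219
D_4 = 22.2355
D_5 = 27.2830
Terminal value at t=5: TV = D_6/(r−g) = 28.1533/(0.1336−0.0319) = 276.8270
P₀ = 12.0369/(1+0.1336)^1 + 14.7692/(1+0.1336)^2 + 18.1219/(1+0.1336)^3 + 22.2355/(1+0.1336)^4 + 27.2830/(1+0.1336)^5 + 276.8270/(1+0.1336)^5 = 210.4709

R$210.47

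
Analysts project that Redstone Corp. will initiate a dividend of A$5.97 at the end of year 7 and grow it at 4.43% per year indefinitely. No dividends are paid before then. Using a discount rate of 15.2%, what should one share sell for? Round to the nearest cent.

A$23.72

Deferred-dividend DDM. At t=6 the remaining stream is a growing perpetuity with first payment D_7 = 5.97.
V_6 = D_7/(r−g) = 5.97/(0.152−0.0443) = 55.4318
P₀ = V_6/(1+r)^6 = 55.4318/(1+0.152)^6 = 23.7161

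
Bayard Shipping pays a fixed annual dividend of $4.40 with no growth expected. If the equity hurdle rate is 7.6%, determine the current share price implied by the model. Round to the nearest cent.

$57.89

Zero-growth DDM (perpetuity): P₀ = D/r = 4.40 / 0.076 = 57.8947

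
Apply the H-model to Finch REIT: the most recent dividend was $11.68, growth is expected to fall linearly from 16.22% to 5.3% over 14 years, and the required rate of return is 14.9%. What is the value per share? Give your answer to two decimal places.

$221.12

H-model: P₀ = D₀[(1+g_L) + H(g_S−g_L)]/(r−g_L), with H = 14/2 = 7.
P₀ = 11.68 × [(1+0.053) + 7×(0.1622−0.053)] / (0.149−0.053)
   = 11.68 × 1.8174 / 0.096 = 221.1170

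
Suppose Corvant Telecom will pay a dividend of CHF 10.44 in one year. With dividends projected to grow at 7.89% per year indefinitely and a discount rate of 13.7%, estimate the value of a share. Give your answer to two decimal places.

CHF 179.69

Gordon growth model: P₀ = D₁/(r − g), with D₁ = 10.44 given directly.
P₀ = 10.4400 / (0.137 − 0.0789) = 10.4400 / 0.0581 = 179.6902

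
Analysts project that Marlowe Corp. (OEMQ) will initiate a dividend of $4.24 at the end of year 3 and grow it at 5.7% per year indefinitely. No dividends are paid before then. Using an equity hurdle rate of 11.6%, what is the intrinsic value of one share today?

Deferred-dividend DDM. At t=2 the remaining stream is a growing perpetuity with first payment D_3 = 4.24.
V_2 = D_3/(r−g) = 4.24/(0.116−0.057) = 71.8644
P₀ = V_2/(1+r)^2 = 71.8644/(1+0.116)^2 = 57.7013

$57.70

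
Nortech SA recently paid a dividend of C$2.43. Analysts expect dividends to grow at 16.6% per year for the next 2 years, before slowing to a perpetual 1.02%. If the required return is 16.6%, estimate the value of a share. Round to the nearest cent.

Two-stage DDM. Project D₁…D_2 at 0.166, terminal growth 0.0102, discount at r = 0.166.
D_1 = 2.8334
D_2 = 3.3037
Terminal value at t=2: TV = D_3/(r−g) = 3.3374/(0.166−0.0102) = 21.4212
P₀ = 2.8334/(1+0.166)^1 + 3.3037/(1+0.166)^2 + 21.4212/(1+0.166)^2 = 20.6160

C$20.62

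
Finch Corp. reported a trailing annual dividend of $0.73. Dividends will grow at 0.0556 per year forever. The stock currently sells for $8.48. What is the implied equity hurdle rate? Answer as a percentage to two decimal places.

Rearranging the constant-growth DDM: r = D₁/P₀ + g.
D₁ = 0.73 × (1 + 0.0556) = 0.7706.
r = 0.7706 / 8.48 + 0.0556 = 0.09087 + 0.0556 = 0.14647

14.65%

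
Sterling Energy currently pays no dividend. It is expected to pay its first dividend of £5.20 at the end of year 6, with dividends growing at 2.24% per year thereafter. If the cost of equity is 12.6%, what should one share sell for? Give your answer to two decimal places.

Deferred-dividend DDM. At t=5 the remaining stream is a growing perpetuity with first payment D_6 = 5.20.
V_5 = D_6/(r−g) = 5.20/(0.126−0.0224) = 50.1931
P₀ = V_5/(1+r)^5 = 50.1931/(1+0.126)^5 = 27.7301

£27.73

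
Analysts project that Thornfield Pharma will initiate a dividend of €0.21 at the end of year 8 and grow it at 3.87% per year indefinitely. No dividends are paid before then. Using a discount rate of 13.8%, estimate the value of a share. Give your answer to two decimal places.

€0.86

Deferred-dividend DDM. At t=7 the remaining stream is a growing perpetuity with first payment D_8 = 0.21.
V_7 = D_8/(r−g) = 0.21/(0.138−0.0387) = 2.1148
P₀ = V_7/(1+r)^7 = 2.1148/(1+0.138)^7 = 0.8556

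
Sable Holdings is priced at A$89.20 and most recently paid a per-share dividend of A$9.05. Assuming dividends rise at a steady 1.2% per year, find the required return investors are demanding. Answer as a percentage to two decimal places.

11.47%

Rearranging the constant-growth DDM: r = D₁/P₀ + g.
D₁ = 9.05 × (1 + 0.012) = 9.1586.
r = 9.1586 / 89.20 + 0.012 = 0.10267 + 0.012 = 0.11467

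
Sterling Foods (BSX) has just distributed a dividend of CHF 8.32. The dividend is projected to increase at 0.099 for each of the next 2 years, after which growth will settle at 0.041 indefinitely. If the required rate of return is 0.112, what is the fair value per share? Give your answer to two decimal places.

Two-stage DDM. Project D₁…D_2 at 0.099, terminal growth 0.041, discount at r = 0.112.
D_1 = 9.1437
D_2 = 10.0489
Terminal value at t=2: TV = D_3/(r−g) = 10.4609/(0.112−0.041) = 147.3368
P₀ = 9.1437/(1+0.112)^1 + 10.0489/(1+0.112)^2 + 147.3368/(1+0.112)^2 = 135.5014

CHF 135.50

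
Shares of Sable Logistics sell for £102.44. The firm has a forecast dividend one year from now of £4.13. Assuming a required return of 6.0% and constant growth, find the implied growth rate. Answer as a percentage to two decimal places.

From P₀ = D₁/(r − g), the implied growth is g = r − D₁/P₀.
g = 0.06 − 4.13/102.44 = 0.06 − 0.04032 = 0.01968

1.97%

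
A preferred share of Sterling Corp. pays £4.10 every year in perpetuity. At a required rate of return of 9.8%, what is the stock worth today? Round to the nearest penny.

£41.84

Zero-growth DDM (perpetuity): P₀ = D/r = 4.10 / 0.098 = 41.8367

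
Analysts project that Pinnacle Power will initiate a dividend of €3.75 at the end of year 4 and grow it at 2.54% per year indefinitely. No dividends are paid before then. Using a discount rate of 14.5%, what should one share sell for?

€20.89

Deferred-dividend DDM. At t=3 the remaining stream is a growing perpetuity with first payment D_4 = 3.75.
V_3 = D_4/(r−g) = 3.75/(0.145−0.0254) = 31.3545
P₀ = V_3/(1+r)^3 = 31.3545/(1+0.145)^3 = 20.8874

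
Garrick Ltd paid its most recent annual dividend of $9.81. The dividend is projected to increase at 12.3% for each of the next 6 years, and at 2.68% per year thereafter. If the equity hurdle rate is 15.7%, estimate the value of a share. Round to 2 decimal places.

$117.78

Two-stage DDM. Project D₁…D_6 at 0.123, terminal growth 0.0268, discount at r = 0.157.
D_1 = 11.0166
D_2 = 12.3717
D_3 = 13.8934
D_4 = 15.6023
D_5 = 17.5214
D_6 = 19.6765
Terminal value at t=6: TV = D_7/(r−g) = 20.2038/(0.157−0.0268) = 155.1752
P₀ = 11.0166/(1+0.157)^1 + 12.3717/(1+0.157)^2 + 13.8934/(1+0.157)^3 + 15.6023/(1+0.157)^4 + 17.5214/(1+0.157)^5 + 19.6765/(1+0.157)^6 + 155.1752/(1+0.157)^6 = 117.7818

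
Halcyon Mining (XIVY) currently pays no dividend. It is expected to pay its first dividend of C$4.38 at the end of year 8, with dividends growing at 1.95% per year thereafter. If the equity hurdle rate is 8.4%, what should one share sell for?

Deferred-dividend DDM. At t=7 the remaining stream is a growing perpetuity with first payment D_8 = 4.38.
V_7 = D_8/(r−g) = 4.38/(0.084−0.0195) = 67.9070
P₀ = V_7/(1+r)^7 = 67.9070/(1+0.084)^7 = 38.6109

C$38.61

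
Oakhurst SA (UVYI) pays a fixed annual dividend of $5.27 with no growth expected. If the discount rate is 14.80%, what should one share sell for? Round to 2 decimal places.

Zero-growth DDM (perpetuity): P₀ = D/r = 5.27 / 0.148 = 35.6081

$35.61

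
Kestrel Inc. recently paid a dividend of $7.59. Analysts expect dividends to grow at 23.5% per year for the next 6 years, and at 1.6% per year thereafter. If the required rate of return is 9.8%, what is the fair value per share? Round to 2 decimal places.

Two-stage DDM. Project D₁…D_6 at 0.235, terminal growth 0.016, discount at r = 0.098.
D_1 = 9.3736
D_2 = 11.5765
D_3 = 14.2969
D_4 = 17.6567
D_5 = 21.8060
D_6 = 26.9304
Terminal value at t=6: TV = D_7/(r−g) = 27.3613/(0.098−0.016) = 333.6748
P₀ = 9.3736/(1+0.098)^1 + 11.5765/(1+0.098)^2 + 14.2969/(1+0.098)^3 + 17.6567/(1+0.098)^4 + 21.8060/(1+0.098)^5 + 26.9304/(1+0.098)^6 + 333.6748/(1+0.098)^6 = 260.5380

$260.54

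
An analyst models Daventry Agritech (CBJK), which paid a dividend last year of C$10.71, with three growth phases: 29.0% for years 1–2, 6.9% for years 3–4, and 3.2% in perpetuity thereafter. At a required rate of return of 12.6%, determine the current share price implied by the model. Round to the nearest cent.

Three-stage DDM. Project D₁…D_4; terminal Gordon value at t=4 with g = 0.032; discount at r = 0.126.
D_1 = 13.8159
D_2 = 17.8225
D_3 = 19.0523
D_4 = 20.3669
TV_4 = 21.0186/(0.126−0.032) = 223.6022
P₀ = Σ Dₜ/(1+r)ᵗ + TV_4/(1+r)^4 = 191.4406

C$191.44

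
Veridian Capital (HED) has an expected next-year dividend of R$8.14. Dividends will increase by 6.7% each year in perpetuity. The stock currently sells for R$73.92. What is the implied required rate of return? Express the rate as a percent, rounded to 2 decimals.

Rearranging the constant-growth DDM: r = D₁/P₀ + g.
r = 8.1400 / 73.92 + 0.067 = 0.11012 + 0.067 = 0.17712

17.71%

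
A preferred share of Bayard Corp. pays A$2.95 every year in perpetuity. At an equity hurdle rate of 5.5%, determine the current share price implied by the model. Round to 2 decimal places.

Zero-growth DDM (perpetuity): P₀ = D/r = 2.95 / 0.055 = 53.6364

A$53.64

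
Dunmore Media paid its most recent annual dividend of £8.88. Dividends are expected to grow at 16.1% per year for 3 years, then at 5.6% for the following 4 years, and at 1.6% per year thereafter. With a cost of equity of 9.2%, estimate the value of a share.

£194.20

Three-stage DDM. Project D₁…D_7; terminal Gordon value at t=7 with g = 0.016; discount at r = 0.092.
D_1 = 10.3097
D_2 = 11.9695
D_3 = 13.8966
D_4 = 14.6748
D_5 = 15.4966
D_6 = 16.3644
D_7 = 17.2809
TV_7 = 17.5574/(0.092−0.016) = 231.0178
P₀ = Σ Dₜ/(1+r)ᵗ + TV_7/(1+r)^7 = 194.1974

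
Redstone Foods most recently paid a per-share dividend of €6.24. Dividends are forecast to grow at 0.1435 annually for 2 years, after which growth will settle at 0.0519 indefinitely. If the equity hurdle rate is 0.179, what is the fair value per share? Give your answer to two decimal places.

Two-stage DDM. Project D₁…D_2 at 0.1435, terminal growth 0.0519, discount at r = 0.179.
D_1 = 7.1354
D_2 = 8.1594
Terminal value at t=2: TV = D_3/(r−g) = 8.5828/(0.179−0.0519) = 67.5283
P₀ = 7.1354/(1+0.179)^1 + 8.1594/(1+0.179)^2 + 67.5283/(1+0.179)^2 = 60.5021

€60.50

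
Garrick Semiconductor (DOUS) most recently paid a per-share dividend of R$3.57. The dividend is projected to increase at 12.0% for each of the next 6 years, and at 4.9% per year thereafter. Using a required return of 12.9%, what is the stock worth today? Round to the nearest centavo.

R$65.45

Two-stage DDM. Project D₁…D_6 at 0.12, terminal growth 0.049, discount at r = 0.129.
D_1 = 3.9984
D_2 = 4.4782
D_3 = 5.0156
D_4 = 5.6175
D_5 = 6.2916
D_6 = 7.0465
Terminal value at t=6: TV = D_7/(r−g) = 7.3918/(0.129−0.049) = 92.3978
P₀ = 3.9984/(1+0.129)^1 + 4.4782/(1+0.129)^2 + 5.0156/(1+0.129)^3 + 5.6175/(1+0.129)^4 + 6.2916/(1+0.129)^5 + 7.0465/(1+0.129)^6 + 92.3978/(1+0.129)^6 = 65.4470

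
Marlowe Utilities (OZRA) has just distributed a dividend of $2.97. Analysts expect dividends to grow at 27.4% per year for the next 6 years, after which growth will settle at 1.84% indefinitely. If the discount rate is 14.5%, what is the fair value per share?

Two-stage DDM. Project D₁…D_6 at 0.274, terminal growth 0.0184, discount at r = 0.145.
D_1 = 3.7838
D_2 = 4.8205
D_3 = 6.1414
D_4 = 7.8241
D_5 = 9.9679
D_6 = 12.6991
Terminal value at t=6: TV = D_7/(r−g) = 12.9328/(0.145−0.0184) = 102.1545
P₀ = 3.7838/(1+0.145)^1 + 4.8205/(1+0.145)^2 + 6.1414/(1+0.145)^3 + 7.8241/(1+0.145)^4 + 9.9679/(1+0.145)^5 + 12.6991/(1+0.145)^6 + 102.1545/(1+0.145)^6 = 71.6595

$71.66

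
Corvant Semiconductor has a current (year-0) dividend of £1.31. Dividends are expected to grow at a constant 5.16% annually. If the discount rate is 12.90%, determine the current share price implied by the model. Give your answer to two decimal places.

£17.80

Gordon growth model: P₀ = D₁/(r − g). D₁ = 1.31 × (1 + 0.0516) = 1.3776.
P₀ = 1.3776 / (0.129 − 0.0516) = 1.3776 / 0.0774 = 17.7984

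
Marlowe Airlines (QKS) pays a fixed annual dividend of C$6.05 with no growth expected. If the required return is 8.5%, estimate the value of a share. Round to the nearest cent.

C$71.18

Zero-growth DDM (perpetuity): P₀ = D/r = 6.05 / 0.085 = 71.1765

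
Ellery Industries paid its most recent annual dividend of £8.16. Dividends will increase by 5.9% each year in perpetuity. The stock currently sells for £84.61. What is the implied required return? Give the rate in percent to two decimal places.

16.11%

Rearranging the constant-growth DDM: r = D₁/P₀ + g.
D₁ = 8.16 × (1 + 0.059) = 8.6414.
r = 8.6414 / 84.61 + 0.059 = 0.10213 + 0.059 = 0.16113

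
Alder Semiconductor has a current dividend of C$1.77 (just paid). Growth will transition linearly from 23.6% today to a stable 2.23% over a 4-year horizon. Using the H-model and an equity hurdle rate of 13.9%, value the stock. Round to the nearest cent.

H-model: P₀ = D₀[(1+g_L) + H(g_S−g_L)]/(r−g_L), with H = 4/2 = 2.
P₀ = 1.77 × [(1+0.0223) + 2×(0.236−0.0223)] / (0.139−0.0223)
   = 1.77 × 1.4497 / 0.1167 = 21.9877

C$21.99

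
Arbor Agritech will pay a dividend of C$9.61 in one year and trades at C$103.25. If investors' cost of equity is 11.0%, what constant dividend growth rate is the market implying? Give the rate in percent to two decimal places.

1.69%

From P₀ = D₁/(r − g), the implied growth is g = r − D₁/P₀.
g = 0.11 − 9.61/103.25 = 0.11 − 0.09308 = 0.01692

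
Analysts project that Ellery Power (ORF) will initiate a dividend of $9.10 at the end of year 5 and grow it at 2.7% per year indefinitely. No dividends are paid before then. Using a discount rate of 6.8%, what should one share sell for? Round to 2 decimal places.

$170.60

Deferred-dividend DDM. At t=4 the remaining stream is a growing perpetuity with first payment D_5 = 9.10.
V_4 = D_5/(r−g) = 9.10/(0.068−0.027) = 221.9512
P₀ = V_4/(1+r)^4 = 221.9512/(1+0.068)^4 = 170.5974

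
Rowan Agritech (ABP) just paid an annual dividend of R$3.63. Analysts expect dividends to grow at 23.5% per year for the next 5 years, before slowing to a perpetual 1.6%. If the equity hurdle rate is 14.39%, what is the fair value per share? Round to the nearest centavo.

Two-stage DDM. Project D₁…D_5 at 0.235, terminal growth 0.016, discount at r = 0.1439.
D_1 = 4.4830
D_2 = 5.5366
D_3 = 6.8377
D_4 = 8.4445
D_5 = 10.4290
Terminal value at t=5: TV = D_6/(r−g) = 10.5958/(0.1439−0.016) = 82.8447
P₀ = 4.4830/(1+0.1439)^1 + 5.5366/(1+0.1439)^2 + 6.8377/(1+0.1439)^3 + 8.4445/(1+0.1439)^4 + 10.4290/(1+0.1439)^5 + 82.8447/(1+0.1439)^5 = 65.2737

R$65.27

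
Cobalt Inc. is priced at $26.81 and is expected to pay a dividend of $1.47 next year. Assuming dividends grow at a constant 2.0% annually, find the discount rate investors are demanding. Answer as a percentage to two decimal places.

Rearranging the constant-growth DDM: r = D₁/P₀ + g.
r = 1.4700 / 26.81 + 0.02 = 0.05483 + 0.02 = 0.07483

7.48%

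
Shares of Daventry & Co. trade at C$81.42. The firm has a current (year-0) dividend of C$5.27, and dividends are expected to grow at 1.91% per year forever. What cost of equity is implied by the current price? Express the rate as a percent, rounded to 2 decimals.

8.51%

Rearranging the constant-growth DDM: r = D₁/P₀ + g.
D₁ = 5.27 × (1 + 0.0191) = 5.3707.
r = 5.3707 / 81.42 + 0.0191 = 0.06596 + 0.0191 = 0.08506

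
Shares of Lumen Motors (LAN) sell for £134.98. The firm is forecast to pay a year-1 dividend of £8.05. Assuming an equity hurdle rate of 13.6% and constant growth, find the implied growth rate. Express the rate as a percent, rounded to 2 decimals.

From P₀ = D₁/(r − g), the implied growth is g = r − D₁/P₀.
g = 0.136 − 8.05/134.98 = 0.136 − 0.05964 = 0.07636

7.64%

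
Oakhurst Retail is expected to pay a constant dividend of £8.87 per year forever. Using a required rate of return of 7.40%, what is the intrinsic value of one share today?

Zero-growth DDM (perpetuity): P₀ = D/r = 8.87 / 0.074 = 119.8649

£119.86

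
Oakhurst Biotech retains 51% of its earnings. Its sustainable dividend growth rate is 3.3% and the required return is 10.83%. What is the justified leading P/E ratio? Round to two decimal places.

6.51

Payout ratio b = 1 − 0.51 = 0.49.
Justified leading P/E = b/(r−g) = 0.49/(0.1083−0.033) = 6.5073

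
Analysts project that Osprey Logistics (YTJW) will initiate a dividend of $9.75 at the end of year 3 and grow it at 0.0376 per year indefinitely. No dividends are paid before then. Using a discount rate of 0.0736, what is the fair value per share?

$234.97

Deferred-dividend DDM. At t=2 the remaining stream is a growing perpetuity with first payment D_3 = 9.75.
V_2 = D_3/(r−g) = 9.75/(0.0736−0.0376) = 270.8333
P₀ = V_2/(1+r)^2 = 270.8333/(1+0.0736)^2 = 234.9725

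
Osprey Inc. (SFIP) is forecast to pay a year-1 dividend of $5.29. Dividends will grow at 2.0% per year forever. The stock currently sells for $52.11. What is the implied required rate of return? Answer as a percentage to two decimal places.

Rearranging the constant-growth DDM: r = D₁/P₀ + g.
r = 5.2900 / 52.11 + 0.02 = 0.10152 + 0.02 = 0.12152

12.15%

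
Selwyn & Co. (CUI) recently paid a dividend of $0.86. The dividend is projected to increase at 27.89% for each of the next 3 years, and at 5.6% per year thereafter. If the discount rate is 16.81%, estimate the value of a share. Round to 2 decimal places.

Two-stage DDM. Project D₁…D_3 at 0.2789, terminal growth 0.056, discount at r = 0.1681.
D_1 = 1.0999
D_2 = 1.4066
D_3 = 1.7989
Terminal value at t=3: TV = D_4/(r−g) = 1.8996/(0.1681−0.056) = 16.9460
P₀ = 1.0999/(1+0.1681)^1 + 1.4066/(1+0.1681)^2 + 1.7989/(1+0.1681)^3 + 16.9460/(1+0.1681)^3 = 13.7334

$13.73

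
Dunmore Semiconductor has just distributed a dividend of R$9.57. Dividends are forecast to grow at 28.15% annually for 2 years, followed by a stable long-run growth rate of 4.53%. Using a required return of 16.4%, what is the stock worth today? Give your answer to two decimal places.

R$124.28

Two-stage DDM. Project D₁…D_2 at 0.2815, terminal growth 0.0453, discount at r = 0.164.
D_1 = 12.2640
D_2 = 15.7163
Terminal value at t=2: TV = D_3/(r−g) = 16.4282/(0.164−0.0453) = 138.4011
P₀ = 12.2640/(1+0.164)^1 + 15.7163/(1+0.164)^2 + 138.4011/(1+0.164)^2 = 124.2845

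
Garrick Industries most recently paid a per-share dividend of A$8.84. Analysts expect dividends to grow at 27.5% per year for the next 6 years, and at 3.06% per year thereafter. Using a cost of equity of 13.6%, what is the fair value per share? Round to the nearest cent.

A$253.78

Two-stage DDM. Project D₁…D_6 at 0.275, terminal growth 0.0306, discount at r = 0.136.
D_1 = 11.2710
D_2 = 14.3705
D_3 = 18.3224
D_4 = 23.3611
D_5 = 29.7854
D_6 = 37.9764
Terminal value at t=6: TV = D_7/(r−g) = 39.1384/(0.136−0.0306) = 371.3324
P₀ = 11.2710/(1+0.136)^1 + 14.3705/(1+0.136)^2 + 18.3224/(1+0.136)^3 + 23.3611/(1+0.136)^4 + 29.7854/(1+0.136)^5 + 37.9764/(1+0.136)^6 + 371.3324/(1+0.136)^6 = 253.7769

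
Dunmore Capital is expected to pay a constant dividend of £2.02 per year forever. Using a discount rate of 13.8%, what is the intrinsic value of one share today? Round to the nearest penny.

£14.64

Zero-growth DDM (perpetuity): P₀ = D/r = 2.02 / 0.138 = 14.6377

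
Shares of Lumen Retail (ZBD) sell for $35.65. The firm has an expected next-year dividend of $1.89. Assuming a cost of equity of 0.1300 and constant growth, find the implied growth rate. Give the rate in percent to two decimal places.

From P₀ = D₁/(r − g), the implied growth is g = r − D₁/P₀.
g = 0.13 − 1.89/35.65 = 0.13 − 0.05302 = 0.07698

7.70%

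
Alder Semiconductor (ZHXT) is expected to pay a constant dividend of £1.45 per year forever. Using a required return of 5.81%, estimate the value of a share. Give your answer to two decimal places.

£24.96

Zero-growth DDM (perpetuity): P₀ = D/r = 1.45 / 0.0581 = 24.9570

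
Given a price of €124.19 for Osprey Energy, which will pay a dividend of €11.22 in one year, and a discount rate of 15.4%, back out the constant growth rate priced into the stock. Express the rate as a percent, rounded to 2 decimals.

From P₀ = D₁/(r − g), the implied growth is g = r − D₁/P₀.
g = 0.154 − 11.22/124.19 = 0.154 − 0.09035 = 0.06365

6.37%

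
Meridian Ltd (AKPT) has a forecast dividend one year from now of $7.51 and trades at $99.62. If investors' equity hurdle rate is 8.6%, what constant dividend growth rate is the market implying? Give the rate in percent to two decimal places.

1.06%

From P₀ = D₁/(r − g), the implied growth is g = r − D₁/P₀.
g = 0.086 − 7.51/99.62 = 0.086 − 0.07539 = 0.01061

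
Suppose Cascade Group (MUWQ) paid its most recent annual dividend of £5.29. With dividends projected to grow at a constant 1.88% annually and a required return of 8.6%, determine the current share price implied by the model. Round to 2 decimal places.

£80.20

Gordon growth model: P₀ = D₁/(r − g). D₁ = 5.29 × (1 + 0.0188) = 5.3895.
P₀ = 5.3895 / (0.086 − 0.0188) = 5.3895 / 0.0672 = 80.2002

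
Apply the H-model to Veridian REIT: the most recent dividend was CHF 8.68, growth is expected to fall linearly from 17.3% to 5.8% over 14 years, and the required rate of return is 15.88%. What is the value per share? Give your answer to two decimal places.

CHF 160.43

H-model: P₀ = D₀[(1+g_L) + H(g_S−g_L)]/(r−g_L), with H = 14/2 = 7.
P₀ = 8.68 × [(1+0.058) + 7×(0.173−0.058)] / (0.1588−0.058)
   = 8.68 × 1.8630 / 0.1008 = 160.4250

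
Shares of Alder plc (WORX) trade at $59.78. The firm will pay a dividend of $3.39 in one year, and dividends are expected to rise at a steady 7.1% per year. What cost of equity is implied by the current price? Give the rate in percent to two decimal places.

12.77%

Rearranging the constant-growth DDM: r = D₁/P₀ + g.
r = 3.3900 / 59.78 + 0.071 = 0.05671 + 0.071 = 0.12771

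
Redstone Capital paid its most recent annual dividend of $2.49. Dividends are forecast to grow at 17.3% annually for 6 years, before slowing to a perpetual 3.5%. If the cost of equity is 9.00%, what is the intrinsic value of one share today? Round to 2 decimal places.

Two-stage DDM. Project D₁…D_6 at 0.173, terminal growth 0.035, discount at r = 0.09.
D_1 = 2.9208
D_2 = 3.4261
D_3 = 4.0188
D_4 = 4.7140
D_5 = 5.5295
D_6 = 6.4862
Terminal value at t=6: TV = D_7/(r−g) = 6.7132/(0.09−0.035) = 122.0577
P₀ = 2.9208/(1+0.09)^1 + 3.4261/(1+0.09)^2 + 4.0188/(1+0.09)^3 + 4.7140/(1+0.09)^4 + 5.5295/(1+0.09)^5 + 6.4862/(1+0.09)^6 + 122.0577/(1+0.09)^6 = 92.2463

$92.25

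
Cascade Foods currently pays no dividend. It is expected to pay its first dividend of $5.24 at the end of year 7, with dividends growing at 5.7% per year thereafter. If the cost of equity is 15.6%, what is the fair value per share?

Deferred-dividend DDM. At t=6 the remaining stream is a growing perpetuity with first payment D_7 = 5.24.
V_6 = D_7/(r−g) = 5.24/(0.156−0.057) = 52.9293
P₀ = V_6/(1+r)^6 = 52.9293/(1+0.156)^6 = 22.1794

$22.18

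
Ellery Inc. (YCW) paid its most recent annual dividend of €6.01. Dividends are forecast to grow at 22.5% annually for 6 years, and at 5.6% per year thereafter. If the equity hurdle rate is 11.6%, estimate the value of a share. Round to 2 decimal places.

Two-stage DDM. Project D₁…D_6 at 0.225, terminal growth 0.056, discount at r = 0.116.
D_1 = 7.3623
D_2 = 9.0188
D_3 = 11.0480
D_4 = 13.5338
D_5 = 16.5789
D_6 = 20.3091
Terminal value at t=6: TV = D_7/(r−g) = 21.4464/(0.116−0.056) = 357.4404
P₀ = 7.3623/(1+0.116)^1 + 9.0188/(1+0.116)^2 + 11.0480/(1+0.116)^3 + 13.5338/(1+0.116)^4 + 16.5789/(1+0.116)^5 + 20.3091/(1+0.116)^6 + 357.4404/(1+0.116)^6 = 235.6214

€235.62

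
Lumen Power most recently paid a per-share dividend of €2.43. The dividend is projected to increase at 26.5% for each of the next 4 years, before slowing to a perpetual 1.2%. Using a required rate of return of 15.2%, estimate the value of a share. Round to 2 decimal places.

Two-stage DDM. Project D₁…D_4 at 0.265, terminal growth 0.012, discount at r = 0.152.
D_1 = 3.0740
D_2 = 3.8885
D_3 = 4.9190
D_4 = 6.2225
Terminal value at t=4: TV = D_5/(r−g) = 6.2972/(0.152−0.012) = 44.9801
P₀ = 3.0740/(1+0.152)^1 + 3.8885/(1+0.152)^2 + 4.9190/(1+0.152)^3 + 6.2225/(1+0.152)^4 + 44.9801/(1+0.152)^4 = 37.8885

€37.89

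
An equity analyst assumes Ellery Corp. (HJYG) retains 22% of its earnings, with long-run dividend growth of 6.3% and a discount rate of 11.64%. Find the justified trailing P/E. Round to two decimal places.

15.53

Payout ratio b = 1 − 0.22 = 0.78.
Justified trailing P/E = b(1+g)/(r−g) = 0.78×(1+0.063)/(0.1164−0.063) = 15.5270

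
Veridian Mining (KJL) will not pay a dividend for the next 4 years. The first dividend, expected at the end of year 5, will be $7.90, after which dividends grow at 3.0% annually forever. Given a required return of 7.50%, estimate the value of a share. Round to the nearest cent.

Deferred-dividend DDM. At t=4 the remaining stream is a growing perpetuity with first payment D_5 = 7.90.
V_4 = D_5/(r−g) = 7.90/(0.075−0.03) = 175.5556
P₀ = V_4/(1+r)^4 = 175.5556/(1+0.075)^4 = 131.4561

$131.46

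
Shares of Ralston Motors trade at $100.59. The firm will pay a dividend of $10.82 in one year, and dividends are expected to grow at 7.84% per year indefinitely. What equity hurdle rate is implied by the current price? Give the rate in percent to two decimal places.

18.60%

Rearranging the constant-growth DDM: r = D₁/P₀ + g.
r = 10.8200 / 100.59 + 0.0784 = 0.10757 + 0.0784 = 0.18597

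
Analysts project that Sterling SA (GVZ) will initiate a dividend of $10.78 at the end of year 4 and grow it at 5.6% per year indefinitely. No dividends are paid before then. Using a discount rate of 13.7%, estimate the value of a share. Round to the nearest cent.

Deferred-dividend DDM. At t=3 the remaining stream is a growing perpetuity with first payment D_4 = 10.78.
V_3 = D_4/(r−g) = 10.78/(0.137−0.056) = 133.0864
P₀ = V_3/(1+r)^3 = 133.0864/(1+0.137)^3 = 90.5425

$90.54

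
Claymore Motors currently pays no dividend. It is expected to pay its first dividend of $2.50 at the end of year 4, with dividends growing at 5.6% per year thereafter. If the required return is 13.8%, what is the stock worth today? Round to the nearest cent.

$20.69

Deferred-dividend DDM. At t=3 the remaining stream is a growing perpetuity with first payment D_4 = 2.50.
V_3 = D_4/(r−g) = 2.50/(0.138−0.056) = 30.4878
P₀ = V_3/(1+r)^3 = 30.4878/(1+0.138)^3 = 20.6871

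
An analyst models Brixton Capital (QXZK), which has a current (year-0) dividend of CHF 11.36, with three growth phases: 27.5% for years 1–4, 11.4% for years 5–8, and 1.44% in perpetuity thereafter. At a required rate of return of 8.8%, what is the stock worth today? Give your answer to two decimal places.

Three-stage DDM. Project D₁…D_8; terminal Gordon value at t=8 with g = 0.0144; discount at r = 0.088.
D_1 = 14.4840
D_2 = 18.4671
D_3 = 23.5456
D_4 = 30.0206
D_5 = 33.4429
D_6 = 37.2554
D_7 = 41.5025
D_8 = 46.2338
TV_8 = 46.8996/(0.088−0.0144) = 637.2227
P₀ = Σ Dₜ/(1+r)ᵗ + TV_8/(1+r)^8 = 484.0932

CHF 484.09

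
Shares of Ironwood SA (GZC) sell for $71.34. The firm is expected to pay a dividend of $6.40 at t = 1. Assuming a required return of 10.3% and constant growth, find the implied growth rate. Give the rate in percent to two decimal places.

From P₀ = D₁/(r − g), the implied growth is g = r − D₁/P₀.
g = 0.103 − 6.40/71.34 = 0.103 − 0.08971 = 0.01329

1.33%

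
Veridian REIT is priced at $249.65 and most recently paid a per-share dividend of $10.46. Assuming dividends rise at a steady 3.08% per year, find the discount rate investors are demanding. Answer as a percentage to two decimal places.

7.40%

Rearranging the constant-growth DDM: r = D₁/P₀ + g.
D₁ = 10.46 × (1 + 0.0308) = 10.7822.
r = 10.7822 / 249.65 + 0.0308 = 0.04319 + 0.0308 = 0.07399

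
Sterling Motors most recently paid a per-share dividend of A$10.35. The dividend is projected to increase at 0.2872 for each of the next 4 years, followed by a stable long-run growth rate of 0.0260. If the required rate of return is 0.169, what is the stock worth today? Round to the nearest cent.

A$162.14

Two-stage DDM. Project D₁…D_4 at 0.2872, terminal growth 0.026, discount at r = 0.169.
D_1 = 13.3225
D_2 = 17.1487
D_3 = 22.0739
D_4 = 28.4135
Terminal value at t=4: TV = D_5/(r−g) = 29.1522/(0.169−0.026) = 203.8618
P₀ = 13.3225/(1+0.169)^1 + 17.1487/(1+0.169)^2 + 22.0739/(1+0.169)^3 + 28.4135/(1+0.169)^4 + 203.8618/(1+0.169)^4 = 162.1414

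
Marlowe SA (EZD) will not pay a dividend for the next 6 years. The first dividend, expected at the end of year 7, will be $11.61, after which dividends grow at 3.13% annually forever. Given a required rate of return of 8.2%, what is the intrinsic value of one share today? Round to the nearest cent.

Deferred-dividend DDM. At t=6 the remaining stream is a growing perpetuity with first payment D_7 = 11.61.
V_6 = D_7/(r−g) = 11.61/(0.082−0.0313) = 228.9941
P₀ = V_6/(1+r)^6 = 228.9941/(1+0.082)^6 = 142.7121

$142.71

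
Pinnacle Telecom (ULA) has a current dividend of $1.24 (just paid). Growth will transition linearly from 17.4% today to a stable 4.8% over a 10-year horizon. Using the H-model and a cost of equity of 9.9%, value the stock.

$40.80

H-model: P₀ = D₀[(1+g_L) + H(g_S−g_L)]/(r−g_L), with H = 10/2 = 5.
P₀ = 1.24 × [(1+0.048) + 5×(0.174−0.048)] / (0.099−0.048)
   = 1.24 × 1.6780 / 0.051 = 40.7984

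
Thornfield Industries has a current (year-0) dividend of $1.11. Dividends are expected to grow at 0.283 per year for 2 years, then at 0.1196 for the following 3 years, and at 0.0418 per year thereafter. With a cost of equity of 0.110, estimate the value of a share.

$30.54

Three-stage DDM. Project D₁…D_5; terminal Gordon value at t=5 with g = 0.0418; discount at r = 0.11.
D_1 = 1.4241
D_2 = 1.8272
D_3 = 2.0457
D_4 = 2.2904
D_5 = 2.5643
TV_5 = 2.6715/(0.11−0.0418) = 39.1710
P₀ = Σ Dₜ/(1+r)ᵗ + TV_5/(1+r)^5 = 30.5383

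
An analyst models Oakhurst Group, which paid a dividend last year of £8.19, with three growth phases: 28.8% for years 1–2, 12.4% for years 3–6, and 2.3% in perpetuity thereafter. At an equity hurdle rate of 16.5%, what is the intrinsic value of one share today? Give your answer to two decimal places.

£118.20

Three-stage DDM. Project D₁…D_6; terminal Gordon value at t=6 with g = 0.023; discount at r = 0.165.
D_1 = 10.5487
D_2 = 13.5868
D_3 = 15.2715
D_4 = 17.1652
D_5 = 19.2937
D_6 = 21.6861
TV_6 = 22.1849/(0.165−0.023) = 156.2313
P₀ = Σ Dₜ/(1+r)ᵗ + TV_6/(1+r)^6 = 118.1972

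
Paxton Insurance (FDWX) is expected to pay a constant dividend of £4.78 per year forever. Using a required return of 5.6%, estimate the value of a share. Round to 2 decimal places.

£85.36

Zero-growth DDM (perpetuity): P₀ = D/r = 4.78 / 0.056 = 85.3571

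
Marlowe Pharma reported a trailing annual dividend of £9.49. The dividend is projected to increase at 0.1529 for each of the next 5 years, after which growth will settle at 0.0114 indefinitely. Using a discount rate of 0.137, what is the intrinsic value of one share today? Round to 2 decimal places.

Two-stage DDM. Project D₁…D_5 at 0.1529, terminal growth 0.0114, discount at r = 0.137.
D_1 = 10.9410
D_2 = 12.6139
D_3 = 14.5426
D_4 = 16.7661
D_5 = 19.3297
Terminal value at t=5: TV = D_6/(r−g) = 19.5500/(0.137−0.0114) = 155.6531
P₀ = 10.9410/(1+0.137)^1 + 12.6139/(1+0.137)^2 + 14.5426/(1+0.137)^3 + 16.7661/(1+0.137)^4 + 19.3297/(1+0.137)^5 + 155.6531/(1+0.137)^5 = 131.3916

£131.39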